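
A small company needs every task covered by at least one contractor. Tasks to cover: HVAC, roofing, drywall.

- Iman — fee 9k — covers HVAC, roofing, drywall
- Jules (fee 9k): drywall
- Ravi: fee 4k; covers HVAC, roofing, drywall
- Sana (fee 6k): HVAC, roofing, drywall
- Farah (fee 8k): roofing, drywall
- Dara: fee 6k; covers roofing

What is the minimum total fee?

Ravi alone covers HVAC, roofing, drywall — every task.
Total fee: 4.
No cover costs less than 4.

4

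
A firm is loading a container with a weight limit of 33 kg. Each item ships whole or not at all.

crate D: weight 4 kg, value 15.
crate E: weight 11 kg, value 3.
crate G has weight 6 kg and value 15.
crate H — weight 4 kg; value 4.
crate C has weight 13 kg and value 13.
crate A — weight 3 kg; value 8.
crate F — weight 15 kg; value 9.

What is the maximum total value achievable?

This is a 0-1 knapsack instance.
Take crate D, crate G, crate H, crate C, and crate A: weight 4 + 6 + 4 + 13 + 3 = 30 ≤ 33, value 15 + 15 + 4 + 13 + 8 = 55.
No other feasible combination does better.

55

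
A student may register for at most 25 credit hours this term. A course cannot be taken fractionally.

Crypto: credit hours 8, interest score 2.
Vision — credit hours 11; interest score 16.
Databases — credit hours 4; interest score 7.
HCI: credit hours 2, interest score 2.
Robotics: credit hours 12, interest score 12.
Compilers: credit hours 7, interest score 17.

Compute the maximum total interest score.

42

This is an integer program with binary decision variables.
Databases + HCI + Robotics + Compilers: credit hours 4 + 2 + 12 + 7 = 25 ≤ 25, interest score 7 + 2 + 12 + 17 = 38.
Vision + Databases + HCI + Compilers: credit hours 11 + 4 + 2 + 7 = 24 ≤ 25, interest score 16 + 7 + 2 + 17 = 42.
Vision + Databases + Compilers: credit hours 11 + 4 + 7 = 22 ≤ 25, interest score 16 + 7 + 17 = 40.
Best is Vision, Databases, HCI, and Compilers with total interest score 42.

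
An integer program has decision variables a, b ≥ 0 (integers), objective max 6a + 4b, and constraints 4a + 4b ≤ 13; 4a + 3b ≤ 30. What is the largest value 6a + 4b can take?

The continuous relaxation peaks at (3.25, 0) with value 19.50; rounding to a feasible lattice point costs some objective.
(a,b)=(3,0): 4·3+4·0=12≤13, 4·3+3·0=12≤30, objective 18.
(a,b)=(2,1): 4·2+4·1=12≤13, 4·2+3·1=11≤30, objective 16.
(a,b)=(2,0): 4·2+4·0=8≤13, 4·2+3·0=8≤30, objective 12.
Maximum is 18 at (a,b)=(3,0).

18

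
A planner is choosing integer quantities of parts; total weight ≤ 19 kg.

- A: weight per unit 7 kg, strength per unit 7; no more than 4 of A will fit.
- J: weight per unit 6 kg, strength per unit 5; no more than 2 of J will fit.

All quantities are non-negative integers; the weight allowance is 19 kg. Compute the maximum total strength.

17

Take 1×A and 2×J: weight 19 ≤ 19, strength 1·7 + 2·5 = 17.
No other integer combination yields more.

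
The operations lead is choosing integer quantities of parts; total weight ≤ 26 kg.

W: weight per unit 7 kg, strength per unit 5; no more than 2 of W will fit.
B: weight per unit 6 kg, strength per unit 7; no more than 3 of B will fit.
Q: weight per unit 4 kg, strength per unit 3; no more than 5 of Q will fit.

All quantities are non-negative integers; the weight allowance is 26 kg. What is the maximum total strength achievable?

27

Take 3×B and 2×Q: weight 26 ≤ 26, strength 3·7 + 2·3 = 27.
B has the best ratio (7/6) and is taken to its limit of 3; remaining capacity is filled optimally with the others.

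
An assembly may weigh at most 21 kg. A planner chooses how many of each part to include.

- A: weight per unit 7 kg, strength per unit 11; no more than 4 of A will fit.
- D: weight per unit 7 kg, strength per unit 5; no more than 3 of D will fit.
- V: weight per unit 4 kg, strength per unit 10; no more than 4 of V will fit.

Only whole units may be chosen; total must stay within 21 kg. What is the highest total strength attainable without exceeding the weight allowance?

This is a bounded integer knapsack.
V has the best ratio (10/4); taking only V gives at most 4×10 = 40 (stopped by the supply cap of 4).
Mixing does better — 1×A and 3×V: weight 19 ≤ 21, strength 1·11 + 3·10 = 41.

41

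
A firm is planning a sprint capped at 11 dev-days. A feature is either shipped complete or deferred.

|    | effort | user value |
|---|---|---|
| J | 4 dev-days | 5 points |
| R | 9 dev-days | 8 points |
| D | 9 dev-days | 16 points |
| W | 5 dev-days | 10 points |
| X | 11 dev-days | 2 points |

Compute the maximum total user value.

Allowing fractional choices, the relaxed optimum would be about 20.7, but features are indivisible.
W: effort 5 ≤ 11, user value 10.
D: effort 9 ≤ 11, user value 16.
J + W: effort 4 + 5 = 9 ≤ 11, user value 5 + 10 = 15.
Best is D with total user value 16.

16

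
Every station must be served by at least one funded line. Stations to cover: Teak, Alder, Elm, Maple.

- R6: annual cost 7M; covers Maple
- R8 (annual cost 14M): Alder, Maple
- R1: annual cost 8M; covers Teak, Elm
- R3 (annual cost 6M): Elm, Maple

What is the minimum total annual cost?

The greedy cost-per-new-station heuristic would pick R3, R1, and R8 for 28, but a cheaper cover exists.
Choose R8 and R1: together they cover Teak, Alder, Elm, Maple — every station.
Total annual cost: 14 + 8 = 22.
No cover costs less than 22.

22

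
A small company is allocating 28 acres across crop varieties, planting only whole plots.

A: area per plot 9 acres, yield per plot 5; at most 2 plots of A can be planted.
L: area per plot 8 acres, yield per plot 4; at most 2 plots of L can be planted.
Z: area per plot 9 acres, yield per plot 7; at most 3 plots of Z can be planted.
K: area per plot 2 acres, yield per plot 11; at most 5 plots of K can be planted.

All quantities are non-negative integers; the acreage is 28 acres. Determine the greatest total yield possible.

2×Z and 5×K: area 28 ≤ 28, yield 2·7 + 5·11 = 69.
1×A, 1×Z, and 5×K: area 28 ≤ 28, yield 1·5 + 1·7 + 5·11 = 67.
Best is 69.

69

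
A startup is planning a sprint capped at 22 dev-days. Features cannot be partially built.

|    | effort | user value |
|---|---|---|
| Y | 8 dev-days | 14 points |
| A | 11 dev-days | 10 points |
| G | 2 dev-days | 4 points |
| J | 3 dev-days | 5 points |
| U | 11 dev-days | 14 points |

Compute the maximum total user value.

This is an integer program with binary decision variables.
Allowing fractional choices, the relaxed optimum would be about 34.5, but features are indivisible.
Y + G + U: effort 8 + 2 + 11 = 21 ≤ 22, user value 14 + 4 + 14 = 32.
Y + J + U: effort 8 + 3 + 11 = 22 ≤ 22, user value 14 + 5 + 14 = 33.
Y + A + J: effort 8 + 11 + 3 = 22 ≤ 22, user value 14 + 10 + 5 = 29.
Best is Y, J, and U with total user value 33.

33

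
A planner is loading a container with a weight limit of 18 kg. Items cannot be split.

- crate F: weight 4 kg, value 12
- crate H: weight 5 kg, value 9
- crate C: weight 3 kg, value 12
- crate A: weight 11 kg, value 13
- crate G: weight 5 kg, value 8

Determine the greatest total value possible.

41

Allowing fractional choices, the relaxed optimum would be about 42.2, but items are indivisible.
crate F + crate H + crate C: weight 4 + 5 + 3 = 12 ≤ 18, value 12 + 9 + 12 = 33.
crate F + crate C + crate A: weight 4 + 3 + 11 = 18 ≤ 18, value 12 + 12 + 13 = 37.
crate F + crate H + crate C + crate G: weight 4 + 5 + 3 + 5 = 17 ≤ 18, value 12 + 9 + 12 + 8 = 41.
Best is crate F, crate H, crate C, and crate G with total value 41.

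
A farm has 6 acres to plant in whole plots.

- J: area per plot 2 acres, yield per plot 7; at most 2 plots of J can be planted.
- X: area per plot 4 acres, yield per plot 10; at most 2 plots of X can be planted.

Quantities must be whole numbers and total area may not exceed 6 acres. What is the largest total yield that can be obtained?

17

This is a bounded integer knapsack.
J has the best ratio (7/2); taking only J gives at most 2×7 = 14 (stopped by the supply cap of 2).
Mixing does better — 1×J and 1×X: area 6 ≤ 6, yield 1·7 + 1·10 = 17.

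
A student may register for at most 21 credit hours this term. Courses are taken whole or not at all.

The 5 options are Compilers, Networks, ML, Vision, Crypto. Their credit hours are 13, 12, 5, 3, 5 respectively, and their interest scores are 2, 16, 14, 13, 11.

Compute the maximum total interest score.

43

ML + Vision + Crypto: credit hours 5 + 3 + 5 = 13 ≤ 21, interest score 14 + 13 + 11 = 38.
Networks + ML + Vision: credit hours 12 + 5 + 3 = 20 ≤ 21, interest score 16 + 14 + 13 = 43.
Networks + Vision + Crypto: credit hours 12 + 3 + 5 = 20 ≤ 21, interest score 16 + 13 + 11 = 40.
Best is Networks, ML, and Vision with total interest score 43.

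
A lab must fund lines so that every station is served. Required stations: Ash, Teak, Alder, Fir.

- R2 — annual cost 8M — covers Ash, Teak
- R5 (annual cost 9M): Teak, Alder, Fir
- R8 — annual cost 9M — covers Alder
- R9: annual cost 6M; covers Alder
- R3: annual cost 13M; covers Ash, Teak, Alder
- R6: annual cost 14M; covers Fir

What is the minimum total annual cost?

Choose R2 and R5: together they cover Ash, Teak, Alder, Fir — every station.
Total annual cost: 8 + 9 = 17.
No cover costs less than 17.

17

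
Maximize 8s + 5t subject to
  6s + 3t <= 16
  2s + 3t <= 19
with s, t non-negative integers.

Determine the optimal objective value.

25

(s,t)=(0,5) is feasible, giving 25.
(s,t)=(0,4) is feasible, giving 20.
Maximum is 25 at (s,t)=(0,5).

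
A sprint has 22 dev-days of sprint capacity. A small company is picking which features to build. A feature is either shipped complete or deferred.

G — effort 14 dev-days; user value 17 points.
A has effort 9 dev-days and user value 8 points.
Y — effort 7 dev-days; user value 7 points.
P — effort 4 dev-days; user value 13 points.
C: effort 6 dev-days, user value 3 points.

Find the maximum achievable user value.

30

Allowing fractional choices, the relaxed optimum would be about 34.0, but features are indivisible.
G + P: effort 14 + 4 = 18 ≤ 22, user value 17 + 13 = 30.
A + Y + P: effort 9 + 7 + 4 = 20 ≤ 22, user value 8 + 7 + 13 = 28.
Best is G and P with total user value 30.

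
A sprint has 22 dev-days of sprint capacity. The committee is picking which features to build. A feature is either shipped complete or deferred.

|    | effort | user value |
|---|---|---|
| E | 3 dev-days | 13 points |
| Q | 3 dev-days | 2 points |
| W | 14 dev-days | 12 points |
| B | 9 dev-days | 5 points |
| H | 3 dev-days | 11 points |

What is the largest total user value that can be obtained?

36

Allowing fractional choices, the relaxed optimum would be about 37.3, but features are indivisible.
E + W + H: effort 3 + 14 + 3 = 20 ≤ 22, user value 13 + 12 + 11 = 36.
E + B + H: effort 3 + 9 + 3 = 15 ≤ 22, user value 13 + 5 + 11 = 29.
E + Q + B + H: effort 3 + 3 + 9 + 3 = 18 ≤ 22, user value 13 + 2 + 5 + 11 = 31.
Best is E, W, and H with total user value 36.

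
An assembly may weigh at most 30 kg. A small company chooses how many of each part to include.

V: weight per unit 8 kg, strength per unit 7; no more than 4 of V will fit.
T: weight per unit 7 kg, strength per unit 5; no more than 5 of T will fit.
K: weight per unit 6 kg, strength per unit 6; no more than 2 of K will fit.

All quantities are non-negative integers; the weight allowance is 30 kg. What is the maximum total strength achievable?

K has the best ratio (6/6); taking only K gives at most 2×6 = 12 (stopped by the supply cap of 2).
Mixing does better — 3×V and 1×K: weight 30 ≤ 30, strength 3·7 + 1·6 = 27.

27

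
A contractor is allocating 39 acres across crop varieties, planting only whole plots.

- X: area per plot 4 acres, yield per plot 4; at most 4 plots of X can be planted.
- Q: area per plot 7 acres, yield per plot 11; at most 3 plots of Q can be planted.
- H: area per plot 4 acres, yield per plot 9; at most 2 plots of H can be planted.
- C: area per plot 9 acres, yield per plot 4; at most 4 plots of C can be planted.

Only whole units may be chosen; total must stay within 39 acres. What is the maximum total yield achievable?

59

Take 2×X, 3×Q, and 2×H: area 37 ≤ 39, yield 2·4 + 3·11 + 2·9 = 59.
H has the best ratio (9/4) and is taken to its limit of 2; remaining capacity is filled optimally with the others.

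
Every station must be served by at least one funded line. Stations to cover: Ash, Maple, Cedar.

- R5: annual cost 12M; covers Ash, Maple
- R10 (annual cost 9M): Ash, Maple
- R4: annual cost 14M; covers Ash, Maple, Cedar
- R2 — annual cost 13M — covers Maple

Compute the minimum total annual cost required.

The greedy cost-per-new-station heuristic would pick R10 and R4 for 23, but a cheaper cover exists.
R4 alone covers Ash, Maple, Cedar — every station.
Total annual cost: 14.
No cover costs less than 14.

14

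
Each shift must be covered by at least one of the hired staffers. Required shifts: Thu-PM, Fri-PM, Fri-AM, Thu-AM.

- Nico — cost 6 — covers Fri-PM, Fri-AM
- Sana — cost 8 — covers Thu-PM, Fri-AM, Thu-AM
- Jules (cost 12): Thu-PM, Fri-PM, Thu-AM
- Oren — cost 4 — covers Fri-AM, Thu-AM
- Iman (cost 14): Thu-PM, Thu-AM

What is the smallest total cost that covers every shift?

14

The greedy cost-per-new-shift heuristic would pick Oren, Nico, and Sana for 18, but a cheaper cover exists.
Choose Nico and Sana: together they cover Thu-PM, Fri-PM, Fri-AM, Thu-AM — every shift.
Total cost: 6 + 8 = 14.
No cover costs less than 14.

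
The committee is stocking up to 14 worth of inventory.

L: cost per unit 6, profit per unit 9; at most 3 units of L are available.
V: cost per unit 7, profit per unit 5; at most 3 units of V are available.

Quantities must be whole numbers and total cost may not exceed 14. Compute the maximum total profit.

1×L and 1×V: cost 13 ≤ 14, profit 1·9 + 1·5 = 14.
2×L: cost 12 ≤ 14, profit 2·9 = 18.
Best is 18.

18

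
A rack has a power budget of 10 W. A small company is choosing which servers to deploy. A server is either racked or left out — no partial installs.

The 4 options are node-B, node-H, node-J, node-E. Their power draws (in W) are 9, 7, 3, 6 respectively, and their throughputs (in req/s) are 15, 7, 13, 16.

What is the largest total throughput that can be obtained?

Allowing fractional choices, the relaxed optimum would be about 30.7, but servers are indivisible.
node-H + node-J: power draw 7 + 3 = 10 ≤ 10, throughput 7 + 13 = 20.
node-J + node-E: power draw 3 + 6 = 9 ≤ 10, throughput 13 + 16 = 29.
node-E: power draw 6 ≤ 10, throughput 16.
Best is node-J and node-E with total throughput 29.

29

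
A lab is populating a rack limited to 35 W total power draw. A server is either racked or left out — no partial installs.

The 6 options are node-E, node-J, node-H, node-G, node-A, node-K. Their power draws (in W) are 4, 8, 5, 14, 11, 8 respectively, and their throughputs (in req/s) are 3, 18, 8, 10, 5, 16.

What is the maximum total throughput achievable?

node-E + node-J + node-G + node-K: power draw 4 + 8 + 14 + 8 = 34 ≤ 35, throughput 3 + 18 + 10 + 16 = 47.
node-J + node-H + node-G + node-K: power draw 8 + 5 + 14 + 8 = 35 ≤ 35, throughput 18 + 8 + 10 + 16 = 52.
node-J + node-H + node-A + node-K: power draw 8 + 5 + 11 + 8 = 32 ≤ 35, throughput 18 + 8 + 5 + 16 = 47.
Best is node-J, node-H, node-G, and node-K with total throughput 52.

52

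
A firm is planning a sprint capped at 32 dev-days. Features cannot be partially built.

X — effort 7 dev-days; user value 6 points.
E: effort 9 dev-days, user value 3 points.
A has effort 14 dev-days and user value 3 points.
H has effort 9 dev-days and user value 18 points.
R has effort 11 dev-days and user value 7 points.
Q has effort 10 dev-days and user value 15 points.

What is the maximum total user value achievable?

40

Take H, R, and Q: effort 9 + 11 + 10 = 30 ≤ 32, user value 18 + 7 + 15 = 40.
No other feasible combination does better.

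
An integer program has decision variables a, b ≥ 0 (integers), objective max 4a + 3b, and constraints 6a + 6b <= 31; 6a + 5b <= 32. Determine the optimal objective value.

20

(a,b)=(5,0) is feasible, giving 20.
(a,b)=(4,1) is feasible, giving 19.
(a,b)=(4,0) is feasible, giving 16.
Maximum is 20 at (a,b)=(5,0).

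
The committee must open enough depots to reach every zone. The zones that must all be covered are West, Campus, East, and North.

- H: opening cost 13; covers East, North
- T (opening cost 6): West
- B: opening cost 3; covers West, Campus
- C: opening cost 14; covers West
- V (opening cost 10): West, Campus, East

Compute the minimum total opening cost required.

16

This is a weighted set-cover instance.
Choose H and B: together they cover West, Campus, East, North — every zone.
Total opening cost: 13 + 3 = 16.
No cover costs less than 16.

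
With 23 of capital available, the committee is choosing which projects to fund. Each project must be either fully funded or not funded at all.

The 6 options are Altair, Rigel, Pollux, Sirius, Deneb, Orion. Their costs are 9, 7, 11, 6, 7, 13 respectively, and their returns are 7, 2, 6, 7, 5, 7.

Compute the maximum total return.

This is an integer program with binary decision variables.
Allowing fractional choices, the relaxed optimum would be about 19.5, but projects are indivisible.
Altair + Sirius + Deneb: cost 9 + 6 + 7 = 22 ≤ 23, return 7 + 7 + 5 = 19.
Altair + Sirius: cost 9 + 6 = 15 ≤ 23, return 7 + 7 = 14.
Altair + Rigel + Sirius: cost 9 + 7 + 6 = 22 ≤ 23, return 7 + 2 + 7 = 16.
Best is Altair, Sirius, and Deneb with total return 19.

19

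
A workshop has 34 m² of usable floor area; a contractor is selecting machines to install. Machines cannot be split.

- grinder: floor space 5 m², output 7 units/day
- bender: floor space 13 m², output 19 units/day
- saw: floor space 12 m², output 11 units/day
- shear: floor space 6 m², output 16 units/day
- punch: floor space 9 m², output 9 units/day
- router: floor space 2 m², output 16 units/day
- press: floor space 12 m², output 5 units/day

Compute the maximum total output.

grinder + saw + shear + punch + router: floor space 5 + 12 + 6 + 9 + 2 = 34 ≤ 34, output 7 + 11 + 16 + 9 + 16 = 59.
bender + saw + shear + router: floor space 13 + 12 + 6 + 2 = 33 ≤ 34, output 19 + 11 + 16 + 16 = 62.
bender + shear + punch + router: floor space 13 + 6 + 9 + 2 = 30 ≤ 34, output 19 + 16 + 9 + 16 = 60.
Best is bender, saw, shear, and router with total output 62.

62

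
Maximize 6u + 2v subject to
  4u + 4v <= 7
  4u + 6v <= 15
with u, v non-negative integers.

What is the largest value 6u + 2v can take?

6

(u,v)=(1,0): 4·1+4·0=4≤7, 4·1+6·0=4≤15, objective 6.
(u,v)=(0,1): 4·0+4·1=4≤7, 4·0+6·1=6≤15, objective 2.
(u,v)=(0,0): 4·0+4·0=0≤7, 4·0+6·0=0≤15, objective 0.
Maximum is 6 at (u,v)=(1,0).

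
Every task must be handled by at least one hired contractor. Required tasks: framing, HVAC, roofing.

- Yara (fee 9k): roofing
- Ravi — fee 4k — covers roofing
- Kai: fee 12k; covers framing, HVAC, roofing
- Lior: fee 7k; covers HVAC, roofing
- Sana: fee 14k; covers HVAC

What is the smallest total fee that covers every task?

The greedy cost-per-new-task heuristic would pick Lior and Kai for 19, but a cheaper cover exists.
Kai alone covers framing, HVAC, roofing — every task.
Total fee: 12.
No cover costs less than 12.

12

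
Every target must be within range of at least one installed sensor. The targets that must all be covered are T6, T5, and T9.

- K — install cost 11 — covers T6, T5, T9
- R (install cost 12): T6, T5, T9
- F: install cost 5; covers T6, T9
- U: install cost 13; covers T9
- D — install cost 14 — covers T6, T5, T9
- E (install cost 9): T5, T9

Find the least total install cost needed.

This is a weighted set-cover instance.
The greedy cost-per-new-target heuristic would pick F and E for 14, but a cheaper cover exists.
K alone covers T6, T5, T9 — every target.
Total install cost: 11.
No cover costs less than 11.

11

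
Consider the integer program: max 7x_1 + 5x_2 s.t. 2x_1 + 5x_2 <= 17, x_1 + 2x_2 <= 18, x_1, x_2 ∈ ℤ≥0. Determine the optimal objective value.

(x_1,x_2)=(8,0): 2·8+5·0=16≤17, 1·8+2·0=8≤18, objective 56.
(x_1,x_2)=(7,0): 2·7+5·0=14≤17, 1·7+2·0=7≤18, objective 49.
Maximum is 56 at (x_1,x_2)=(8,0).

56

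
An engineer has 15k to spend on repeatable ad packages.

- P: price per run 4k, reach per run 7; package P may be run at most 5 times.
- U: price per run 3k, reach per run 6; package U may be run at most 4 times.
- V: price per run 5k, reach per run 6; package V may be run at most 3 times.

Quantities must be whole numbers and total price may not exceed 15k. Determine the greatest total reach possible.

Take 3×P and 1×U: price 15 ≤ 15, reach 3·7 + 1·6 = 27.
No other integer combination yields more.

27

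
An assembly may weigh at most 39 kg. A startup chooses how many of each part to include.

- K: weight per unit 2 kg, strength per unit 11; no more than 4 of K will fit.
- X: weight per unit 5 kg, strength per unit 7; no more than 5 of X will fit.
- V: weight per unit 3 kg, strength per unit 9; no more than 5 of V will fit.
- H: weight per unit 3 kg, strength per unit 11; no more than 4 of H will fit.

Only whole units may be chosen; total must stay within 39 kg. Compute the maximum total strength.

133

This is a bounded integer knapsack.
4×K, 1×X, 4×V, and 4×H: weight 37 ≤ 39, strength 4·11 + 1·7 + 4·9 + 4·11 = 131.
4×K, 5×V, and 4×H: weight 35 ≤ 39, strength 4·11 + 5·9 + 4·11 = 133.
Best is 133.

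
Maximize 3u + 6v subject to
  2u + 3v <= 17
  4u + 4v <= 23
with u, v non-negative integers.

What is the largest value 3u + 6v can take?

The continuous relaxation peaks at (0, 5.67) with value 34.00; rounding to a feasible lattice point costs some objective.
(u,v)=(0,5) is feasible, giving 30.
(u,v)=(1,4) is feasible, giving 27.
(u,v)=(0,4) is feasible, giving 24.
No feasible integer point exceeds 30.

30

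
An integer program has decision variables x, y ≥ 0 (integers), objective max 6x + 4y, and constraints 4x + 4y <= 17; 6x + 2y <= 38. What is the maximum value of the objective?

(x,y)=(4,0) is feasible, giving 24.
(x,y)=(3,1) is feasible, giving 22.
(x,y)=(3,0) is feasible, giving 18.
The best lattice point is (4,0), giving 24.

24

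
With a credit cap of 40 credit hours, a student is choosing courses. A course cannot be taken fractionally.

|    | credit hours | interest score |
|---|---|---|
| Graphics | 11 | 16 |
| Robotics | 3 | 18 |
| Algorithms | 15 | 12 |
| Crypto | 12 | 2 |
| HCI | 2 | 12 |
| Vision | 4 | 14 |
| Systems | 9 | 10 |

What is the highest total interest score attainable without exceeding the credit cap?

72

Allowing fractional choices, the relaxed optimum would be about 78.8, but courses are indivisible.
Graphics + Robotics + Algorithms + HCI + Systems: credit hours 11 + 3 + 15 + 2 + 9 = 40 ≤ 40, interest score 16 + 18 + 12 + 12 + 10 = 68.
Graphics + Robotics + Algorithms + HCI + Vision: credit hours 11 + 3 + 15 + 2 + 4 = 35 ≤ 40, interest score 16 + 18 + 12 + 12 + 14 = 72.
Graphics + Robotics + HCI + Vision + Systems: credit hours 11 + 3 + 2 + 4 + 9 = 29 ≤ 40, interest score 16 + 18 + 12 + 14 + 10 = 70.
Best is Graphics, Robotics, Algorithms, HCI, and Vision with total interest score 72.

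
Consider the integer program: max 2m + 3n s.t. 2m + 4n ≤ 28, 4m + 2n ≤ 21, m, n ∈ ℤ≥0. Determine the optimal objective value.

(m,n)=(2,6): 2·2+4·6=28≤28, 4·2+2·6=20≤21, objective 22.
(m,n)=(1,6): 2·1+4·6=26≤28, 4·1+2·6=16≤21, objective 20.
(m,n)=(2,5): 2·2+4·5=24≤28, 4·2+2·5=18≤21, objective 19.
The best lattice point is (2,6), giving 22.

22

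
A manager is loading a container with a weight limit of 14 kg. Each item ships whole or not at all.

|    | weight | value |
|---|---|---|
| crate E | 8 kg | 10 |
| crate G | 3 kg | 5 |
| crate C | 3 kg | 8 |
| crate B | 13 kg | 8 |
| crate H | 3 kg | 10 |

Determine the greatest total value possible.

Allowing fractional choices, the relaxed optimum would be about 29.2, but items are indivisible.
crate E + crate G + crate H: weight 8 + 3 + 3 = 14 ≤ 14, value 10 + 5 + 10 = 25.
crate E + crate C + crate H: weight 8 + 3 + 3 = 14 ≤ 14, value 10 + 8 + 10 = 28.
Best is crate E, crate C, and crate H with total value 28.

28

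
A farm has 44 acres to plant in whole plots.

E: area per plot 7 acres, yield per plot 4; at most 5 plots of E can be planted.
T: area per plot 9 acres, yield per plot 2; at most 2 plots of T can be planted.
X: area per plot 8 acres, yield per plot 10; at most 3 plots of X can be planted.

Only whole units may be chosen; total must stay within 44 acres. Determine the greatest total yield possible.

38

This is a bounded integer knapsack.
X has the best ratio (10/8); taking only X gives at most 3×10 = 30 (stopped by the supply cap of 3).
Mixing does better — 2×E and 3×X: area 38 ≤ 44, yield 2·4 + 3·10 = 38.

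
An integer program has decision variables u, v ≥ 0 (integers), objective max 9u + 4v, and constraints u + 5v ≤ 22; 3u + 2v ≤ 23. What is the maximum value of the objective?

(u,v)=(7,1) is feasible, giving 67.
(u,v)=(7,0) is feasible, giving 63.
(u,v)=(6,2) is feasible, giving 62.
(u,v)=(6,1) is feasible, giving 58.
No feasible integer point exceeds 67.

67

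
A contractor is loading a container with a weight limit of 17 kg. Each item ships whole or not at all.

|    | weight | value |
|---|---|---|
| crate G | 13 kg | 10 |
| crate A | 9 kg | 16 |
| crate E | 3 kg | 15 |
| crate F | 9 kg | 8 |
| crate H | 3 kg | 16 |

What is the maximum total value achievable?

47

Allowing fractional choices, the relaxed optimum would be about 48.8, but items are indivisible.
crate E + crate F + crate H: weight 3 + 9 + 3 = 15 ≤ 17, value 15 + 8 + 16 = 39.
crate A + crate E + crate H: weight 9 + 3 + 3 = 15 ≤ 17, value 16 + 15 + 16 = 47.
crate A + crate H: weight 9 + 3 = 12 ≤ 17, value 16 + 16 = 32.
Best is crate A, crate E, and crate H with total value 47.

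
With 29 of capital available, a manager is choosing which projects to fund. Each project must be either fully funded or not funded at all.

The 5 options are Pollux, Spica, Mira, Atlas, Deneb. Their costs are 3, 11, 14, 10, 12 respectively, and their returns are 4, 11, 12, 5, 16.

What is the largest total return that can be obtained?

Allowing fractional choices, the relaxed optimum would be about 33.6, but projects are indivisible.
Pollux + Mira + Deneb: cost 3 + 14 + 12 = 29 ≤ 29, return 4 + 12 + 16 = 32.
Pollux + Spica + Deneb: cost 3 + 11 + 12 = 26 ≤ 29, return 4 + 11 + 16 = 31.
Best is Pollux, Mira, and Deneb with total return 32.

32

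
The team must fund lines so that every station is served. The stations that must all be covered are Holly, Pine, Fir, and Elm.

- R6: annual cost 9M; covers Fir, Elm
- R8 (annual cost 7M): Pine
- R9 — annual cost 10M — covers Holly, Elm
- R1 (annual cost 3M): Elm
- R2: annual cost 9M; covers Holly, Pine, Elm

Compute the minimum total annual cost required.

18

The greedy cost-per-new-station heuristic would pick R1, R2, and R6 for 21, but a cheaper cover exists.
Choose R6 and R2: together they cover Holly, Pine, Fir, Elm — every station.
Total annual cost: 9 + 9 = 18.
No cover costs less than 18.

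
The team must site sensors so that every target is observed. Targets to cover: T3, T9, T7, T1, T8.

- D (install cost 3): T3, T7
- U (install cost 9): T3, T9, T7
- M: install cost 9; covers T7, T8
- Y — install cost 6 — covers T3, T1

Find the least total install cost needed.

24

This is an integer covering problem.
The greedy cost-per-new-target heuristic would pick D, Y, U, and M for 27, but a cheaper cover exists.
Choose U, M, and Y: together they cover T3, T9, T7, T1, T8 — every target.
Total install cost: 9 + 9 + 6 = 24.
No cover costs less than 24.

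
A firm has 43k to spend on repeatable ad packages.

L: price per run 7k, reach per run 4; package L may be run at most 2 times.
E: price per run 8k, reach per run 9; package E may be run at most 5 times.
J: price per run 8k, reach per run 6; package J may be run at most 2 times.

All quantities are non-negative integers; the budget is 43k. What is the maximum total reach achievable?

45

This is a bounded integer knapsack.
E has the best ratio (9/8); taking only E gives at most 5×9 = 45 (stopped by the price limit).
Optimal: 5×E: price 40 ≤ 43, reach 5·9 = 45.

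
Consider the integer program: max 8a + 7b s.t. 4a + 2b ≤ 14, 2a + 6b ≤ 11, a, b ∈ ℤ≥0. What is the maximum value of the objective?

The continuous relaxation peaks at (3.1, 0.8) with value 30.40; rounding to a feasible lattice point costs some objective.
(a,b)=(3,0): 4·3+2·0=12≤14, 2·3+6·0=6≤11, objective 24.
(a,b)=(2,1): 4·2+2·1=10≤14, 2·2+6·1=10≤11, objective 23.
(a,b)=(2,0): 4·2+2·0=8≤14, 2·2+6·0=4≤11, objective 16.
Maximum is 24 at (a,b)=(3,0).

24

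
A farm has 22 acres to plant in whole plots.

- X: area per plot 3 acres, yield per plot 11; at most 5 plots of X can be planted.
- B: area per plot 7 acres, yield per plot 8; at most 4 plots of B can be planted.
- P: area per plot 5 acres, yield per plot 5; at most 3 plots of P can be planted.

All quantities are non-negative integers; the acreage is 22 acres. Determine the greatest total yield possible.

5×X and 1×P: area 20 ≤ 22, yield 5·11 + 1·5 = 60.
5×X and 1×B: area 22 ≤ 22, yield 5·11 + 1·8 = 63.
Best is 63.

63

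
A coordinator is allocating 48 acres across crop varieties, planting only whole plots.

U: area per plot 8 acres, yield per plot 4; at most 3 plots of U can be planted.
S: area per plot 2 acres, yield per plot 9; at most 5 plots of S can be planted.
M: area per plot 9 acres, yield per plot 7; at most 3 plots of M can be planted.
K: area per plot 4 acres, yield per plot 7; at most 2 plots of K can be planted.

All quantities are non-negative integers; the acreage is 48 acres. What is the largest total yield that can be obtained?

80

S has the best ratio (9/2); taking only S gives at most 5×9 = 45 (stopped by the supply cap of 5).
Mixing does better — 5×S, 3×M, and 2×K: area 45 ≤ 48, yield 5·9 + 3·7 + 2·7 = 80.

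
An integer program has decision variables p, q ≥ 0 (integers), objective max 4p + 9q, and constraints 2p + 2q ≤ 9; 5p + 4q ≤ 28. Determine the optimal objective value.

36

(p,q)=(0,4): 2·0+2·4=8≤9, 5·0+4·4=16≤28, objective 36.
(p,q)=(1,3): 2·1+2·3=8≤9, 5·1+4·3=17≤28, objective 31.
(p,q)=(0,3): 2·0+2·3=6≤9, 5·0+4·3=12≤28, objective 27.
The best lattice point is (0,4), giving 36.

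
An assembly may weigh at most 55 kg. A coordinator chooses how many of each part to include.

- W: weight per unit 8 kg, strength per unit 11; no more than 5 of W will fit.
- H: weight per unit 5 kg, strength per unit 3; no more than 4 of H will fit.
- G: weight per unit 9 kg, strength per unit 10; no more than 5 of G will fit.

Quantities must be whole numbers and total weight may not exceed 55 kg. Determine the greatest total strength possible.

Take 5×W, 1×H, and 1×G: weight 54 ≤ 55, strength 5·11 + 1·3 + 1·10 = 68.
W has the best ratio (11/8) and is taken to its limit of 5; remaining capacity is filled optimally with the others.

68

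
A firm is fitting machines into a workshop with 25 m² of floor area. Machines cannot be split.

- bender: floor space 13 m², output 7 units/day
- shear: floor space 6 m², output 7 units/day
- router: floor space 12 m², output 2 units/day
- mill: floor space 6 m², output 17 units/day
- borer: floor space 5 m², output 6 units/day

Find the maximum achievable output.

31

shear + mill + borer: floor space 6 + 6 + 5 = 17 ≤ 25, output 7 + 17 + 6 = 30.
bender + shear + mill: floor space 13 + 6 + 6 = 25 ≤ 25, output 7 + 7 + 17 = 31.
Best is bender, shear, and mill with total output 31.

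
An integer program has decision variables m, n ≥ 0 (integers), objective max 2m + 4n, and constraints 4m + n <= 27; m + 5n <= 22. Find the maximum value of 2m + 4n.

24

The continuous relaxation peaks at (5.95, 3.21) with value 24.74; rounding to a feasible lattice point costs some objective.
(m,n)=(6,3): 4·6+1·3=27≤27, 1·6+5·3=21≤22, objective 24.
(m,n)=(5,3): 4·5+1·3=23≤27, 1·5+5·3=20≤22, objective 22.
The best lattice point is (6,3), giving 24.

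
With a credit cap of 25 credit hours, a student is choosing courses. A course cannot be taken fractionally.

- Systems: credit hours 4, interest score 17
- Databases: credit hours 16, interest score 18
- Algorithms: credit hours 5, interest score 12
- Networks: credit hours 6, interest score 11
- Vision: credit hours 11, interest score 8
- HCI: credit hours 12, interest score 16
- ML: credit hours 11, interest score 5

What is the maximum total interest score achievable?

47

Systems + Algorithms + HCI: credit hours 4 + 5 + 12 = 21 ≤ 25, interest score 17 + 12 + 16 = 45.
Systems + Databases + Algorithms: credit hours 4 + 16 + 5 = 25 ≤ 25, interest score 17 + 18 + 12 = 47.
Systems + Networks + HCI: credit hours 4 + 6 + 12 = 22 ≤ 25, interest score 17 + 11 + 16 = 44.
Best is Systems, Databases, and Algorithms with total interest score 47.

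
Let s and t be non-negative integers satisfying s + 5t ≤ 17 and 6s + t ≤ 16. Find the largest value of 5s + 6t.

(s,t)=(2,3): 1·2+5·3=17≤17, 6·2+1·3=15≤16, objective 28.
(s,t)=(1,3): 1·1+5·3=16≤17, 6·1+1·3=9≤16, objective 23.
(s,t)=(2,2): 1·2+5·2=12≤17, 6·2+1·2=14≤16, objective 22.
No feasible integer point exceeds 28.

28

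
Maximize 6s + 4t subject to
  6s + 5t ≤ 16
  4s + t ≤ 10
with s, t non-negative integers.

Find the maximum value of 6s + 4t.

14

(s,t)=(1,2) is feasible, giving 14.
(s,t)=(0,3) is feasible, giving 12.
The best lattice point is (1,2), giving 14.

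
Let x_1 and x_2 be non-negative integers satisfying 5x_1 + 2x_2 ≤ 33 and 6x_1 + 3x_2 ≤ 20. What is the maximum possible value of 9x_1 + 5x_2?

30

(x_1,x_2)=(0,6): 5·0+2·6=12≤33, 6·0+3·6=18≤20, objective 30.
(x_1,x_2)=(0,5): 5·0+2·5=10≤33, 6·0+3·5=15≤20, objective 25.
No feasible integer point exceeds 30.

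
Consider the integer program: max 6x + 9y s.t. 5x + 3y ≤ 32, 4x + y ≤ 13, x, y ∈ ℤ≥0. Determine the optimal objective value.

(x,y)=(0,10) is feasible, giving 90.
(x,y)=(1,9) is feasible, giving 87.
(x,y)=(0,9) is feasible, giving 81.
The best lattice point is (0,10), giving 90.

90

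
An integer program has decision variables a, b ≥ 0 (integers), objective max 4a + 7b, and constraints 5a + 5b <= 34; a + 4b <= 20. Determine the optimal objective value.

The continuous relaxation peaks at (2.4, 4.4) with value 40.40; rounding to a feasible lattice point costs some objective.
(a,b)=(2,4): 5·2+5·4=30≤34, 1·2+4·4=18≤20, objective 36.
(a,b)=(3,3): 5·3+5·3=30≤34, 1·3+4·3=15≤20, objective 33.
No feasible integer point exceeds 36.

36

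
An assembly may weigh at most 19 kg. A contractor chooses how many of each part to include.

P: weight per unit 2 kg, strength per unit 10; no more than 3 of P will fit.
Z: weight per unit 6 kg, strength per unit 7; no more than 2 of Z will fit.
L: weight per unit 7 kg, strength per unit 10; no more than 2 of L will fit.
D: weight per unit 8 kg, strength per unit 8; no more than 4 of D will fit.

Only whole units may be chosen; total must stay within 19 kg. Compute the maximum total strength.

This is a bounded integer knapsack.
P has the best ratio (10/2); taking only P gives at most 3×10 = 30 (stopped by the supply cap of 3).
Mixing does better — 3×P, 1×Z, and 1×L: weight 19 ≤ 19, strength 3·10 + 1·7 + 1·10 = 47.

47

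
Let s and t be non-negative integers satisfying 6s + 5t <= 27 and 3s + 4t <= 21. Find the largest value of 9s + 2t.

The continuous relaxation peaks at (4.5, 0) with value 40.50; rounding to a feasible lattice point costs some objective.
(s,t)=(4,0): 6·4+5·0=24≤27, 3·4+4·0=12≤21, objective 36.
(s,t)=(3,1): 6·3+5·1=23≤27, 3·3+4·1=13≤21, objective 29.
(s,t)=(3,0): 6·3+5·0=18≤27, 3·3+4·0=9≤21, objective 27.
Maximum is 36 at (s,t)=(4,0).

36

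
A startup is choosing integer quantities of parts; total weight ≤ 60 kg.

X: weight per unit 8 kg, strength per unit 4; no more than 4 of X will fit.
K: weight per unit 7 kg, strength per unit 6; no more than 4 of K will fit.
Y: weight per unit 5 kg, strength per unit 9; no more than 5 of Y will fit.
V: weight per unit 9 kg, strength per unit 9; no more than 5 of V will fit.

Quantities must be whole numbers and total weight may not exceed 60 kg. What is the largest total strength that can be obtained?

78

1×X, 5×Y, and 3×V: weight 60 ≤ 60, strength 1·4 + 5·9 + 3·9 = 76.
1×K, 5×Y, and 3×V: weight 59 ≤ 60, strength 1·6 + 5·9 + 3·9 = 78.
Best is 78.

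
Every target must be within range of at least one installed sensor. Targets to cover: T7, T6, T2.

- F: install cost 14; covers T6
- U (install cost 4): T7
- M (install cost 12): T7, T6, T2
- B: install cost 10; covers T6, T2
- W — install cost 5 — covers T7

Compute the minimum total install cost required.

12

This is a weighted set-cover instance.
The greedy cost-per-new-target heuristic would pick U and B for 14, but a cheaper cover exists.
M alone covers T7, T6, T2 — every target.
Total install cost: 12.
No cover costs less than 12.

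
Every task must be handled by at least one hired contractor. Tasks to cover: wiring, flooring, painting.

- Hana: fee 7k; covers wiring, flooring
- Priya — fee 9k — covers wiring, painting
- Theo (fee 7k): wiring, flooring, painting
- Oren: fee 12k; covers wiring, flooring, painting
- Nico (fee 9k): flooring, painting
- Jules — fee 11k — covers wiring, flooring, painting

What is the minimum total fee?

Theo alone covers wiring, flooring, painting — every task.
Total fee: 7.
No cover costs less than 7.

7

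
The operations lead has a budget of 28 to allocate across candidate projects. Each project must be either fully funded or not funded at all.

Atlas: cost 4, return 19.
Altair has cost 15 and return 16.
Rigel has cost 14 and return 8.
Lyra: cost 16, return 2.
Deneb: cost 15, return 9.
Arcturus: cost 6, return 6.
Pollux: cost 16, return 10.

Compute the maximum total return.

41

This is a 0-1 knapsack instance.
Allowing fractional choices, the relaxed optimum would be about 42.9, but projects are indivisible.
Atlas + Altair: cost 4 + 15 = 19 ≤ 28, return 19 + 16 = 35.
Atlas + Arcturus + Pollux: cost 4 + 6 + 16 = 26 ≤ 28, return 19 + 6 + 10 = 35.
Atlas + Altair + Arcturus: cost 4 + 15 + 6 = 25 ≤ 28, return 19 + 16 + 6 = 41.
Best is Atlas, Altair, and Arcturus with total return 41.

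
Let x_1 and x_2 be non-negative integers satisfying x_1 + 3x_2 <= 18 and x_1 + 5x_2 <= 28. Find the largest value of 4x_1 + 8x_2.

72

(x_1,x_2)=(18,0): 1·18+3·0=18≤18, 1·18+5·0=18≤28, objective 72.
(x_1,x_2)=(17,0): 1·17+3·0=17≤18, 1·17+5·0=17≤28, objective 68.
No feasible integer point exceeds 72.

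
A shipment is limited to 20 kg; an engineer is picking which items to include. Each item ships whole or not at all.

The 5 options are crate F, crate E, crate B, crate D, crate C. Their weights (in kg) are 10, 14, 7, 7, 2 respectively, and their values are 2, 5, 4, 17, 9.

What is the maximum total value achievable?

30

This is a 0-1 knapsack instance.
Allowing fractional choices, the relaxed optimum would be about 31.4, but items are indivisible.
crate F + crate D + crate C: weight 10 + 7 + 2 = 19 ≤ 20, value 2 + 17 + 9 = 28.
crate B + crate D + crate C: weight 7 + 7 + 2 = 16 ≤ 20, value 4 + 17 + 9 = 30.
Best is crate B, crate D, and crate C with total value 30.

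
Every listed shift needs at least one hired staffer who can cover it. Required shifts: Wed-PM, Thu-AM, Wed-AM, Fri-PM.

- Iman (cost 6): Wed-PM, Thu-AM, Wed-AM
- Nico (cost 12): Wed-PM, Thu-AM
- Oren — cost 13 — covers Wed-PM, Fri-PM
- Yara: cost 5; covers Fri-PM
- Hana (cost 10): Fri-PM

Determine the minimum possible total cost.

Choose Iman and Yara: together they cover Wed-PM, Thu-AM, Wed-AM, Fri-PM — every shift.
Total cost: 6 + 5 = 11.
No cover costs less than 11.

11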